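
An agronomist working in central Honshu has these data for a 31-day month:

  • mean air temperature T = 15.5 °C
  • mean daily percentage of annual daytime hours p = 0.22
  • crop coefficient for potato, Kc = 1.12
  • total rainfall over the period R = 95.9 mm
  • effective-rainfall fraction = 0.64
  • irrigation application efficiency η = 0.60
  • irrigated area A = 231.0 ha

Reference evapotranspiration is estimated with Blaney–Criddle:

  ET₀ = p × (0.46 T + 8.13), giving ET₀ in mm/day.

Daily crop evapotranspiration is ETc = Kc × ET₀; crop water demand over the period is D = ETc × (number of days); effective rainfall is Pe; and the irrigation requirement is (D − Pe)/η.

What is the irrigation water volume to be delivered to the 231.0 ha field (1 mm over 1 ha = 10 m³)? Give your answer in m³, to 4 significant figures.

ET₀ = 0.22 × (0.46 × 15.5 + 8.13) = 0.22 × 15.260 = 3.3572 mm/d
ETc = Kc × ET₀ = 1.12 × 3.3572 = 3.7601 mm/d
Crop demand D = ETc × 31 d = 3.7601 × 31 = 116.563 mm
Pe = 0.64 × 95.9 = 61.376 mm
D − Pe = 116.563 − 61.376 = 55.187 mm
Gross irrigation = 55.187 / 0.60 = 91.978 mm
Volume = 91.978 mm × 231.0 ha × 10 = 212469.2 m³

212500 m³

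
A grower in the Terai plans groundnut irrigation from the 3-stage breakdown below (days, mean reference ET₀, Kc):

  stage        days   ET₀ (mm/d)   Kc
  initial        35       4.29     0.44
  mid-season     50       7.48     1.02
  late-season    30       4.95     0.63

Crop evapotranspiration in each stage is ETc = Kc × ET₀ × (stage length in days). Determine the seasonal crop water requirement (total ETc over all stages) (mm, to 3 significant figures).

initial: 0.44 × 4.29 × 35 = 66.07 mm
mid-season: 1.02 × 7.48 × 50 = 381.48 mm
late-season: 0.63 × 4.95 × 30 = 93.56 mm
Seasonal total = 541.11 mm

541 mm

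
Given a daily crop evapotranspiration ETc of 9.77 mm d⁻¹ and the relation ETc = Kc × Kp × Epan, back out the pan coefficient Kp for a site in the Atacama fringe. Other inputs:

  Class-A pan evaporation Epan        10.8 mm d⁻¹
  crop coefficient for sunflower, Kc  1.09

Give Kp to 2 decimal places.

ETc = Kc × Kp × Epan  ⇒  Kp = ETc / (Kc × Epan)
Kp = 9.77 / (1.09 × 10.8) = 9.77 / 11.772 = 0.8299

0.83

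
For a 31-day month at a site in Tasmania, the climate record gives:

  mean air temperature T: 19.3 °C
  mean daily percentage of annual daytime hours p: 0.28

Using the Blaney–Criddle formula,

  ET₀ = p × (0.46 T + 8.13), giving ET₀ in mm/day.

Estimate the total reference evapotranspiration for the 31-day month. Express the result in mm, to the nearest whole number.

148 mm

ET₀ = 0.28 × (0.46 × 19.3 + 8.13) = 0.28 × 17.008 = 4.7622 mm/d
Monthly total = 4.7622 × 31 = 147.628 mm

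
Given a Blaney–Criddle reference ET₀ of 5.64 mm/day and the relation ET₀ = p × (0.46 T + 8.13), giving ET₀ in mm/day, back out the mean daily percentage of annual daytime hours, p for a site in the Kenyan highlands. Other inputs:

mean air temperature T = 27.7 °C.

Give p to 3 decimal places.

0.270

p = ET₀ / (0.46 T + 8.13) = 5.64 / (0.46 × 27.7 + 8.13) = 5.64 / 20.872 = 0.2702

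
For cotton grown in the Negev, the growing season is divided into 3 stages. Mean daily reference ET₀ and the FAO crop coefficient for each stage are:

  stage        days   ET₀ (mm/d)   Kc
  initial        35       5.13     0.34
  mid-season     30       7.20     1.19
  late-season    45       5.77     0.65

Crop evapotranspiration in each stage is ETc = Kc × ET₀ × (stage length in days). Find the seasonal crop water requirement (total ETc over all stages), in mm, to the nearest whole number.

initial: 0.34 × 5.13 × 35 = 61.05 mm
mid-season: 1.19 × 7.20 × 30 = 257.04 mm
late-season: 0.65 × 5.77 × 45 = 168.77 mm
Seasonal total = 486.86 mm

487 mm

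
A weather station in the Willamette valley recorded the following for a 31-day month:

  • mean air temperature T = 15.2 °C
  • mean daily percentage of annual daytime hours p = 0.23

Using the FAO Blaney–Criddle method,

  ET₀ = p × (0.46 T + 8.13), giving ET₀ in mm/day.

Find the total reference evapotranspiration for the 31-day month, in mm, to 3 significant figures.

108 mm

ET₀ = 0.23 × (0.46 × 15.2 + 8.13) = 0.23 × 15.122 = 3.4781 mm/d
Monthly total = 3.4781 × 31 = 107.821 mm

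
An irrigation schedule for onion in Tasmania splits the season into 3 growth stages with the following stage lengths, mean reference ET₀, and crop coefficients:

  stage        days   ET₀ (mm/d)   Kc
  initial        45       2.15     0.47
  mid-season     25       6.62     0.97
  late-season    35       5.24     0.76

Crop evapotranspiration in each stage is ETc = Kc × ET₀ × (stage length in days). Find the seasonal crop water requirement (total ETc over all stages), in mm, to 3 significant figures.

initial: 0.47 × 2.15 × 45 = 45.47 mm
mid-season: 0.97 × 6.62 × 25 = 160.54 mm
late-season: 0.76 × 5.24 × 35 = 139.38 mm
Seasonal total = 345.39 mm

345 mm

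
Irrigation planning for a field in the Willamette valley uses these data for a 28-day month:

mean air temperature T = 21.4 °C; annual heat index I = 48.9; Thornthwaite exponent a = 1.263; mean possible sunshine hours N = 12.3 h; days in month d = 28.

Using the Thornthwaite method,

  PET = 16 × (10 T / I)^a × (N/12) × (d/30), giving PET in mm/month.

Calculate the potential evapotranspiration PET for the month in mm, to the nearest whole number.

10T/I = 10 × 21.4 / 48.9 = 4.3763
(10T/I)^a = 4.3763^1.263 = 6.4524
Uncorrected PET = 16 × 6.4524 = 103.238 mm
Correction = (N/12)(d/30) = (12.3/12)(28/30) = 0.9567
PET = 103.238 × 0.9567 = 98.768 mm/month

99 mm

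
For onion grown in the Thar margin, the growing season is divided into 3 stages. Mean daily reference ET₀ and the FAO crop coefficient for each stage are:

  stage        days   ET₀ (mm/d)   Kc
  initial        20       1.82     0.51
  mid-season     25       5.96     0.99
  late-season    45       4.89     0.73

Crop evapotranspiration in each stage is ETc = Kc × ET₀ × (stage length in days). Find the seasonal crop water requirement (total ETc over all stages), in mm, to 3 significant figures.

327 mm

initial: 0.51 × 1.82 × 20 = 18.56 mm
mid-season: 0.99 × 5.96 × 25 = 147.51 mm
late-season: 0.73 × 4.89 × 45 = 160.64 mm
Seasonal total = 326.71 mm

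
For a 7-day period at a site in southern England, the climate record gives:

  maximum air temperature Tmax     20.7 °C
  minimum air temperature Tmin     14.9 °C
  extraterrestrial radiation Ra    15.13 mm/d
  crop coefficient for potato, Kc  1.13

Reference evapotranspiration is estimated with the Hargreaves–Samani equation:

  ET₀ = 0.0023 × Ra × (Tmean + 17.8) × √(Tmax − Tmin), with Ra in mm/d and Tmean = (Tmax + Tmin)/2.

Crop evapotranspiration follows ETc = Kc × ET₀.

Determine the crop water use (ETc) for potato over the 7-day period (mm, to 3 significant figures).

Tmean = (20.7 + 14.9)/2 = 17.80 °C
ET₀ = 0.0023 × 15.13 × (17.80 + 17.8) × √5.8 = 0.0023 × 15.13 × 35.60 × 2.4083 = 2.9835 mm/d
ETc = Kc × ET₀ = 1.13 × 2.9835 = 3.3714 mm/d
Over 7 days: 3.3714 × 7 = 23.600 mm

23.6 mm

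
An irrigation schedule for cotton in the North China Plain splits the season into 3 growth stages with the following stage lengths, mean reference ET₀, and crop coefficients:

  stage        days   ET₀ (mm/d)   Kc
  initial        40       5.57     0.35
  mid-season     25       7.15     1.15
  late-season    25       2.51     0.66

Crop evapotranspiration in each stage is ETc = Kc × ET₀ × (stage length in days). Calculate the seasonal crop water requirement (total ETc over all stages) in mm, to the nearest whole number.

initial: 0.35 × 5.57 × 40 = 77.98 mm
mid-season: 1.15 × 7.15 × 25 = 205.56 mm
late-season: 0.66 × 2.51 × 25 = 41.42 mm
Seasonal total = 324.96 mm

325 mm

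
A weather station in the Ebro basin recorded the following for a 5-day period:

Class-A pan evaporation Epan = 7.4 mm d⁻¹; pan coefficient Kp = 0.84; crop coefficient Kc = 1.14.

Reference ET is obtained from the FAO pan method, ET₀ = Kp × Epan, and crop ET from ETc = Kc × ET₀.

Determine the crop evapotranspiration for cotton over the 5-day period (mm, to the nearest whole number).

ET₀ = 0.84 × 7.4 = 6.2160 mm/d
ETc = Kc × ET₀ = 1.14 × 6.2160 = 7.0862 mm/d
Over 5 days: 7.0862 × 5 = 35.431 mm

35 mm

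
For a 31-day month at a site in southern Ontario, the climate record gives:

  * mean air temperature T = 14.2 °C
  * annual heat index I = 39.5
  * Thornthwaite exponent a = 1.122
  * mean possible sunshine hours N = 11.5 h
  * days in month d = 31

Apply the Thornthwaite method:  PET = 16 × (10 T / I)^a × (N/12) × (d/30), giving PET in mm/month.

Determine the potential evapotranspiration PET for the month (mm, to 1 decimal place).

10T/I = 10 × 14.2 / 39.5 = 3.5949
(10T/I)^a = 3.5949^1.122 = 4.2022
Uncorrected PET = 16 × 4.2022 = 67.235 mm
Correction = (N/12)(d/30) = (11.5/12)(31/30) = 0.9903
PET = 67.235 × 0.9903 = 66.583 mm/month

66.6 mm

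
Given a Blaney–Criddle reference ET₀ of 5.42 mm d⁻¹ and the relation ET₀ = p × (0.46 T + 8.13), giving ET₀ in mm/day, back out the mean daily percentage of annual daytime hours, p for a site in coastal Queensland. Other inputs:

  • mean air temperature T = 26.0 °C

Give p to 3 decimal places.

p = ET₀ / (0.46 T + 8.13) = 5.42 / (0.46 × 26.0 + 8.13) = 5.42 / 20.090 = 0.2698

0.270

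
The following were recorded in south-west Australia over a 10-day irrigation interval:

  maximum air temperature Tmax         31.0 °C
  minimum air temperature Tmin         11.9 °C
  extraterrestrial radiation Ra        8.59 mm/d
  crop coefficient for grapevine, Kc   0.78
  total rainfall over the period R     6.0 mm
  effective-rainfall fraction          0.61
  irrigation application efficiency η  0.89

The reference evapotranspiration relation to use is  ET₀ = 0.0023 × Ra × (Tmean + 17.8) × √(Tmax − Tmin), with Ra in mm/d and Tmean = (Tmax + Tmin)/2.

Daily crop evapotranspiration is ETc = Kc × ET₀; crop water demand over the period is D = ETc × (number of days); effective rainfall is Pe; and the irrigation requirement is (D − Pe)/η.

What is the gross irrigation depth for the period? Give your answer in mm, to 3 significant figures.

25.6 mm

Tmean = (31.0 + 11.9)/2 = 21.45 °C
ET₀ = 0.0023 × 8.59 × (21.45 + 17.8) × √19.1 = 0.0023 × 8.59 × 39.25 × 4.3704 = 3.3891 mm/d
ETc = Kc × ET₀ = 0.78 × 3.3891 = 2.6435 mm/d
Crop demand D = ETc × 10 d = 2.6435 × 10 = 26.435 mm
Pe = 0.61 × 6.0 = 3.660 mm
D − Pe = 26.435 − 3.660 = 22.775 mm
Gross irrigation = 22.775 / 0.89 = 25.590 mm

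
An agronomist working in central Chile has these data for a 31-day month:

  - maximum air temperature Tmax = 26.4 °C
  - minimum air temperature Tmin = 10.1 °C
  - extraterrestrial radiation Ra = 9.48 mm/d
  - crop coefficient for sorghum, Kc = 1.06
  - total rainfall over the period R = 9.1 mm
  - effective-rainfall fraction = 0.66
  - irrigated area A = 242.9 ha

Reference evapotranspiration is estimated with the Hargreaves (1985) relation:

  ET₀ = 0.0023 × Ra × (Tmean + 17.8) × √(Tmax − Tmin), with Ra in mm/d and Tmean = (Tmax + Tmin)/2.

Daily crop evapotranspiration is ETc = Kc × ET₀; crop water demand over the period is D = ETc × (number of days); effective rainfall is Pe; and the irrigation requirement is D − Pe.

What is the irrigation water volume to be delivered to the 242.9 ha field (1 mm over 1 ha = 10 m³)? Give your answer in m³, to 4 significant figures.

238700 m³

Tmean = (26.4 + 10.1)/2 = 18.25 °C
ET₀ = 0.0023 × 9.48 × (18.25 + 17.8) × √16.3 = 0.0023 × 9.48 × 36.05 × 4.0373 = 3.1735 mm/d
ETc = Kc × ET₀ = 1.06 × 3.1735 = 3.3639 mm/d
Crop demand D = ETc × 31 d = 3.3639 × 31 = 104.281 mm
Pe = 0.66 × 9.1 = 6.006 mm
D − Pe = 104.281 − 6.006 = 98.275 mm
Volume = 98.275 mm × 242.9 ha × 10 = 238710.0 m³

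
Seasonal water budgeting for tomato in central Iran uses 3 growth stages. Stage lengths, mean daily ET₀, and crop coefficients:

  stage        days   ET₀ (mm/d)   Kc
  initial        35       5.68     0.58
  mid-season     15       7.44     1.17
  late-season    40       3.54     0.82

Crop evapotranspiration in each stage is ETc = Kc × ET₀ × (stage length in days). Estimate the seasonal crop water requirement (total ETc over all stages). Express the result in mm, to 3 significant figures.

362 mm

initial: 0.58 × 5.68 × 35 = 115.30 mm
mid-season: 1.17 × 7.44 × 15 = 130.57 mm
late-season: 0.82 × 3.54 × 40 = 116.11 mm
Seasonal total = 361.98 mm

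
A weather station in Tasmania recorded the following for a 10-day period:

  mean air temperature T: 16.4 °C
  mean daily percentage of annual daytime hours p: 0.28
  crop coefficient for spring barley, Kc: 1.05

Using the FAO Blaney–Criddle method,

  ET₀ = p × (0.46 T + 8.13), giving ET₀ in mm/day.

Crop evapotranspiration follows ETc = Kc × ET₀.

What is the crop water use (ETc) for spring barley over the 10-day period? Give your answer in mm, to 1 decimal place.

46.1 mm

ET₀ = 0.28 × (0.46 × 16.4 + 8.13) = 0.28 × 15.674 = 4.3887 mm/d
ETc = Kc × ET₀ = 1.05 × 4.3887 = 4.6081 mm/d
Over 10 days: 4.6081 × 10 = 46.081 mm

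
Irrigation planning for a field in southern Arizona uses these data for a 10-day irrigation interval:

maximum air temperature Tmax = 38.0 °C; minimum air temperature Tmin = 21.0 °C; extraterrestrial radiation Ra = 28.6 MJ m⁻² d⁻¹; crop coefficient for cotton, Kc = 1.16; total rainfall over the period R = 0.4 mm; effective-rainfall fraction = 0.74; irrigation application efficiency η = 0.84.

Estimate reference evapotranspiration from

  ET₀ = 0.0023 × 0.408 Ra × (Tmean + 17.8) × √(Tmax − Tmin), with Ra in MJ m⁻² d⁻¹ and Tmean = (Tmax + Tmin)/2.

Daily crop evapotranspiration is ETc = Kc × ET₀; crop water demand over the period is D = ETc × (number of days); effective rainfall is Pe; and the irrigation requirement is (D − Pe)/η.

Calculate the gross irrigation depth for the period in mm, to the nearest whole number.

Tmean = (38.0 + 21.0)/2 = 29.50 °C
0.408 Ra = 0.408 × 28.6 = 11.6688 mm/d equivalent
ET₀ = 0.0023 × 11.6688 × (29.50 + 17.8) × √17.0 = 0.0023 × 11.6688 × 47.30 × 4.1231 = 5.2341 mm/d
ETc = Kc × ET₀ = 1.16 × 5.2341 = 6.0716 mm/d
Crop demand D = ETc × 10 d = 6.0716 × 10 = 60.716 mm
Pe = 0.74 × 0.4 = 0.296 mm
D − Pe = 60.716 − 0.296 = 60.420 mm
Gross irrigation = 60.420 / 0.84 = 71.929 mm

72 mm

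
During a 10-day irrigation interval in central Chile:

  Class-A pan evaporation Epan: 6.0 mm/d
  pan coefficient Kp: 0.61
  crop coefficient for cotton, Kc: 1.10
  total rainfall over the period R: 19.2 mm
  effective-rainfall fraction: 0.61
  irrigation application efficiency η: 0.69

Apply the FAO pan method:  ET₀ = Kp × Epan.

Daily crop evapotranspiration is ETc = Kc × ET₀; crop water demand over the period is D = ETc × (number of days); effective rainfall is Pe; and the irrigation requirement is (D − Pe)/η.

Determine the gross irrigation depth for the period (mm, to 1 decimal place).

ET₀ = 0.61 × 6.0 = 3.6600 mm/d
ETc = Kc × ET₀ = 1.10 × 3.6600 = 4.0260 mm/d
Crop demand D = ETc × 10 d = 4.0260 × 10 = 40.260 mm
Pe = 0.61 × 19.2 = 11.712 mm
D − Pe = 40.260 − 11.712 = 28.548 mm
Gross irrigation = 28.548 / 0.69 = 41.374 mm

41.4 mm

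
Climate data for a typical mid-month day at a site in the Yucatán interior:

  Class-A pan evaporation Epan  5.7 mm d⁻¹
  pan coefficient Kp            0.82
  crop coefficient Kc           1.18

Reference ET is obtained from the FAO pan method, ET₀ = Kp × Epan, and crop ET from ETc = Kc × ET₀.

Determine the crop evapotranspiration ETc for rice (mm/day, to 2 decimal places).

ET₀ = 0.82 × 5.7 = 4.6740 mm/d
ETc = Kc × ET₀ = 1.18 × 4.6740 = 5.5153 mm/d

5.52 mm/day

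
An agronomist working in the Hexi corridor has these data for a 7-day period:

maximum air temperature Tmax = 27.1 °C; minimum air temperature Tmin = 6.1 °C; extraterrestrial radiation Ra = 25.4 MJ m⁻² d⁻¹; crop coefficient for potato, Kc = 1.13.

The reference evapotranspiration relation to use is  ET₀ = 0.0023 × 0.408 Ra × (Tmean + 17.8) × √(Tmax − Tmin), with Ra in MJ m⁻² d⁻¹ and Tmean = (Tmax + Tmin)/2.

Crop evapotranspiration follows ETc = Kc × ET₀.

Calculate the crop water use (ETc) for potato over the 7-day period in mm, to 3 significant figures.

Tmean = (27.1 + 6.1)/2 = 16.60 °C
0.408 Ra = 0.408 × 25.4 = 10.3632 mm/d equivalent
ET₀ = 0.0023 × 10.3632 × (16.60 + 17.8) × √21.0 = 0.0023 × 10.3632 × 34.40 × 4.5826 = 3.7574 mm/d
ETc = Kc × ET₀ = 1.13 × 3.7574 = 4.2459 mm/d
Over 7 days: 4.2459 × 7 = 29.721 mm

29.7 mm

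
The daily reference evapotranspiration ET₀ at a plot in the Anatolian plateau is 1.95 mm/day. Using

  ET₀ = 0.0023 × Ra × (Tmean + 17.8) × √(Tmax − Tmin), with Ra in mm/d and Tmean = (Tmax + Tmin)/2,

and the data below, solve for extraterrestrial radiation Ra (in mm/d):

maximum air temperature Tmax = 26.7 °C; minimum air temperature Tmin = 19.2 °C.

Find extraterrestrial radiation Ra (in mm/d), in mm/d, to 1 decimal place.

Tmean = 22.95 °C; √ΔT = 2.7386
Ra = ET₀ / [0.0023 × (Tmean+17.8) × √ΔT] = 1.95 / (0.0023 × 40.75 × 2.7386) = 7.597 mm/d

7.6 mm/d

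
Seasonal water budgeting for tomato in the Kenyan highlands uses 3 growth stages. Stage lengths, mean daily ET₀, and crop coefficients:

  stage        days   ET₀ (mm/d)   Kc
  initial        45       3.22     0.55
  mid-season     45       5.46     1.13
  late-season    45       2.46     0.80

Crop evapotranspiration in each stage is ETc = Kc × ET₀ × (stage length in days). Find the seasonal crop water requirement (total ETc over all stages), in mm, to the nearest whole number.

446 mm

initial: 0.55 × 3.22 × 45 = 79.70 mm
mid-season: 1.13 × 5.46 × 45 = 277.64 mm
late-season: 0.80 × 2.46 × 45 = 88.56 mm
Seasonal total = 445.90 mm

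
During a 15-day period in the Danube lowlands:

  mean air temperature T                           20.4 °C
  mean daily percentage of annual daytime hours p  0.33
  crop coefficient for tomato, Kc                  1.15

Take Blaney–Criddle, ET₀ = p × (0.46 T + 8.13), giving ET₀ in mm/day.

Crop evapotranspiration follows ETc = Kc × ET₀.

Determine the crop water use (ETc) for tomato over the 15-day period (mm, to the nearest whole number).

ET₀ = 0.33 × (0.46 × 20.4 + 8.13) = 0.33 × 17.514 = 5.7796 mm/d
ETc = Kc × ET₀ = 1.15 × 5.7796 = 6.6465 mm/d
Over 15 days: 6.6465 × 15 = 99.698 mm

100 mm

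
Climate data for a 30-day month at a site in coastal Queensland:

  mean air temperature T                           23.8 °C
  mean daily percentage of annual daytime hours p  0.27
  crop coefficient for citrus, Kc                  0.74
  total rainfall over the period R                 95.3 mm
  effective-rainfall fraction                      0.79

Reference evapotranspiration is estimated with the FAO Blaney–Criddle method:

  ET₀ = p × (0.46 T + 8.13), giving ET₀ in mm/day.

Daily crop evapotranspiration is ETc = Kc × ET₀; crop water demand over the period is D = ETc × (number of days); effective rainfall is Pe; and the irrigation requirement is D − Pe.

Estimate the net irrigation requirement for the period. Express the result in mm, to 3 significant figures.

ET₀ = 0.27 × (0.46 × 23.8 + 8.13) = 0.27 × 19.078 = 5.1511 mm/d
ETc = Kc × ET₀ = 0.74 × 5.1511 = 3.8118 mm/d
Crop demand D = ETc × 30 d = 3.8118 × 30 = 114.354 mm
Pe = 0.79 × 95.3 = 75.287 mm
D − Pe = 114.354 − 75.287 = 39.067 mm

39.1 mm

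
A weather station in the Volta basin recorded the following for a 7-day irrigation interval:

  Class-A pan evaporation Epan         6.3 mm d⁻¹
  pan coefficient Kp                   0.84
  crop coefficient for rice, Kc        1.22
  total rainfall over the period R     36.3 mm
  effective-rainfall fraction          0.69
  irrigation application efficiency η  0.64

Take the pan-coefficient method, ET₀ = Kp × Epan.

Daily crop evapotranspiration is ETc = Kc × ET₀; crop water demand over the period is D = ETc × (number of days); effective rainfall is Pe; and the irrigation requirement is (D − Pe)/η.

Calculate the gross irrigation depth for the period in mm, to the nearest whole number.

ET₀ = 0.84 × 6.3 = 5.2920 mm/d
ETc = Kc × ET₀ = 1.22 × 5.2920 = 6.4562 mm/d
Crop demand D = ETc × 7 d = 6.4562 × 7 = 45.193 mm
Pe = 0.69 × 36.3 = 25.047 mm
D − Pe = 45.193 − 25.047 = 20.146 mm
Gross irrigation = 20.146 / 0.64 = 31.478 mm

31 mm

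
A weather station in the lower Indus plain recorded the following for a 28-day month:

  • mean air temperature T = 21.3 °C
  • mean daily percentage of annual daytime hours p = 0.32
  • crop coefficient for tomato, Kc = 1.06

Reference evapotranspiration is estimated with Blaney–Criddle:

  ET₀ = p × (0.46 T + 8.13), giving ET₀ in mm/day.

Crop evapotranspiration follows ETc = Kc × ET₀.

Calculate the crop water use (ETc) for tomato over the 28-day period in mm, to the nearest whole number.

ET₀ = 0.32 × (0.46 × 21.3 + 8.13) = 0.32 × 17.928 = 5.7370 mm/d
ETc = Kc × ET₀ = 1.06 × 5.7370 = 6.0812 mm/d
Over 28 days: 6.0812 × 28 = 170.274 mm

170 mm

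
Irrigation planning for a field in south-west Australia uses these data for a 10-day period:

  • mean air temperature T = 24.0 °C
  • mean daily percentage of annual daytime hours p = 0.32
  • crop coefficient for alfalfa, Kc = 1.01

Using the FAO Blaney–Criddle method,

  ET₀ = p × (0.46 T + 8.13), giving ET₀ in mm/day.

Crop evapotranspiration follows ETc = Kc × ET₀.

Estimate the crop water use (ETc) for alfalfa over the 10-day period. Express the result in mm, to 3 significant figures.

ET₀ = 0.32 × (0.46 × 24.0 + 8.13) = 0.32 × 19.170 = 6.1344 mm/d
ETc = Kc × ET₀ = 1.01 × 6.1344 = 6.1957 mm/d
Over 10 days: 6.1957 × 10 = 61.957 mm

62.0 mm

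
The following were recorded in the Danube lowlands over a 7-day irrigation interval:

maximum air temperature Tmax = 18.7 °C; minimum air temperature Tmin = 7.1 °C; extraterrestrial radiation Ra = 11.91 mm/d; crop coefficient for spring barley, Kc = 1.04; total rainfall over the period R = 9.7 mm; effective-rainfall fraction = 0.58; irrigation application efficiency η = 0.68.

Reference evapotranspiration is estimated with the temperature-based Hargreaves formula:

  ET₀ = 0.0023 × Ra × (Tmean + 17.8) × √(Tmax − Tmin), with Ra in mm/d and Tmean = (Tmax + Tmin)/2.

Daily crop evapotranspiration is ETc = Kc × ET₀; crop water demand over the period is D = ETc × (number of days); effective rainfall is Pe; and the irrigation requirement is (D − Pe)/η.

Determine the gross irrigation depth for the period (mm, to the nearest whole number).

Tmean = (18.7 + 7.1)/2 = 12.90 °C
ET₀ = 0.0023 × 11.91 × (12.90 + 17.8) × √11.6 = 0.0023 × 11.91 × 30.70 × 3.4059 = 2.8642 mm/d
ETc = Kc × ET₀ = 1.04 × 2.8642 = 2.9788 mm/d
Crop demand D = ETc × 7 d = 2.9788 × 7 = 20.852 mm
Pe = 0.58 × 9.7 = 5.626 mm
D − Pe = 20.852 − 5.626 = 15.226 mm
Gross irrigation = 15.226 / 0.68 = 22.391 mm

22 mm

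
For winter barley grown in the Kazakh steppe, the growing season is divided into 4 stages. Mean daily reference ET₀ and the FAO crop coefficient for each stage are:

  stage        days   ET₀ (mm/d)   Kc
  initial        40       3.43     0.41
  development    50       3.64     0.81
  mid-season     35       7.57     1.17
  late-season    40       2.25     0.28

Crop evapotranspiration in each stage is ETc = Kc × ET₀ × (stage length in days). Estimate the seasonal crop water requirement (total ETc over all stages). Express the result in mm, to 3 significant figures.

539 mm

initial: 0.41 × 3.43 × 40 = 56.25 mm
development: 0.81 × 3.64 × 50 = 147.42 mm
mid-season: 1.17 × 7.57 × 35 = 309.99 mm
late-season: 0.28 × 2.25 × 40 = 25.20 mm
Seasonal total = 538.86 mm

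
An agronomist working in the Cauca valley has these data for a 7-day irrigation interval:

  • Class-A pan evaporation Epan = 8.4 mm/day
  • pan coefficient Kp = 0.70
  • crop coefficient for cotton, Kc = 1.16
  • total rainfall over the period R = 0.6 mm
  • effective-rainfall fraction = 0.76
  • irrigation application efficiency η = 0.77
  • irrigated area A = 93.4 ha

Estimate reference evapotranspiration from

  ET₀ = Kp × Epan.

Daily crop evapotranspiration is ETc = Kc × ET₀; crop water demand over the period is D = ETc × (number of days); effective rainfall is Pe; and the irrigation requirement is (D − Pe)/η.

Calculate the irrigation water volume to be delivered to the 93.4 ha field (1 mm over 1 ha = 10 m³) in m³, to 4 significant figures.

ET₀ = 0.70 × 8.4 = 5.8800 mm/d
ETc = Kc × ET₀ = 1.16 × 5.8800 = 6.8208 mm/d
Crop demand D = ETc × 7 d = 6.8208 × 7 = 47.746 mm
Pe = 0.76 × 0.6 = 0.456 mm
D − Pe = 47.746 − 0.456 = 47.290 mm
Gross irrigation = 47.290 / 0.77 = 61.416 mm
Volume = 61.416 mm × 93.4 ha × 10 = 57362.5 m³

57360 m³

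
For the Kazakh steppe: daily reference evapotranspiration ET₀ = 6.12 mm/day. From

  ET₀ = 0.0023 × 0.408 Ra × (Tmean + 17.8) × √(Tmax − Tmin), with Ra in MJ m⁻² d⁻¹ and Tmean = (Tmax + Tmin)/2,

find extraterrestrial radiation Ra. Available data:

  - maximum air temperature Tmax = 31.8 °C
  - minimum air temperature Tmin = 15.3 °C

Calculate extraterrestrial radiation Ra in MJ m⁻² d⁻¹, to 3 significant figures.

Tmean = (31.8+15.3)/2 = 23.55 °C; ΔT = 16.5
Ra = ET₀ / [0.0023 × 0.408 × (Tmean+17.8) × √ΔT]
   = 6.12 / (0.0023 × 0.408 × 41.35 × 4.0620) = 38.828 MJ m⁻² d⁻¹

38.8 MJ m⁻² d⁻¹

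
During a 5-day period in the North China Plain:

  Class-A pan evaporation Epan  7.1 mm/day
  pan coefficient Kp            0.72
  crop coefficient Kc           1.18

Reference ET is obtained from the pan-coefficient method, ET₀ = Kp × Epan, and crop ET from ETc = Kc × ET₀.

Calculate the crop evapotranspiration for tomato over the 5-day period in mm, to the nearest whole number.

30 mm

ET₀ = 0.72 × 7.1 = 5.1120 mm/d
ETc = Kc × ET₀ = 1.18 × 5.1120 = 6.0322 mm/d
Over 5 days: 6.0322 × 5 = 30.161 mm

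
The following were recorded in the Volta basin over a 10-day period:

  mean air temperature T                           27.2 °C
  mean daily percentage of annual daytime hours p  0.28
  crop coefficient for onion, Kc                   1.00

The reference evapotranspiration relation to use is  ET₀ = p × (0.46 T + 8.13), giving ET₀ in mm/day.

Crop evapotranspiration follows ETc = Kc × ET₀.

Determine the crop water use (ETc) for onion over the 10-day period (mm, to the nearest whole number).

ET₀ = 0.28 × (0.46 × 27.2 + 8.13) = 0.28 × 20.642 = 5.7798 mm/d
ETc = Kc × ET₀ = 1.00 × 5.7798 = 5.7798 mm/d
Over 10 days: 5.7798 × 10 = 57.798 mm

58 mm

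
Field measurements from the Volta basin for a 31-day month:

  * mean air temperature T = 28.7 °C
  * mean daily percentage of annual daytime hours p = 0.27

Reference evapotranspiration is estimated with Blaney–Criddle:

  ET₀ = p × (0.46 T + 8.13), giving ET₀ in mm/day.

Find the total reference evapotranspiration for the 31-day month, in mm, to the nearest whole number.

179 mm

ET₀ = 0.27 × (0.46 × 28.7 + 8.13) = 0.27 × 21.332 = 5.7596 mm/d
Monthly total = 5.7596 × 31 = 178.548 mm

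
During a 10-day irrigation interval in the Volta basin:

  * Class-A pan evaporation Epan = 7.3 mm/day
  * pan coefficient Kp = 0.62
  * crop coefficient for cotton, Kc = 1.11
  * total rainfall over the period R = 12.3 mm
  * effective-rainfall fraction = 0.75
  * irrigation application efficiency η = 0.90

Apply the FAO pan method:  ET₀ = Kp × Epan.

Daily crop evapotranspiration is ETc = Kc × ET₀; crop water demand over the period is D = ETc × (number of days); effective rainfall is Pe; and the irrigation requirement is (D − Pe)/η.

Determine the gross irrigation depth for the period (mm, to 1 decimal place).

ET₀ = 0.62 × 7.3 = 4.5260 mm/d
ETc = Kc × ET₀ = 1.11 × 4.5260 = 5.0239 mm/d
Crop demand D = ETc × 10 d = 5.0239 × 10 = 50.239 mm
Pe = 0.75 × 12.3 = 9.225 mm
D − Pe = 50.239 − 9.225 = 41.014 mm
Gross irrigation = 41.014 / 0.90 = 45.571 mm

45.6 mm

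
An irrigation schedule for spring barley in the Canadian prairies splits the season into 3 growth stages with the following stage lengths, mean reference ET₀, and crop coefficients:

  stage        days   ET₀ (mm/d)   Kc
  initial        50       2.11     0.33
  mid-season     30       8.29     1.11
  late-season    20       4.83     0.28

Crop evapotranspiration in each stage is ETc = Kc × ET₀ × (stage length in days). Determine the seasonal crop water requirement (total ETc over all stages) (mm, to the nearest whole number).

338 mm

initial: 0.33 × 2.11 × 50 = 34.82 mm
mid-season: 1.11 × 8.29 × 30 = 276.06 mm
late-season: 0.28 × 4.83 × 20 = 27.05 mm
Seasonal total = 337.93 mm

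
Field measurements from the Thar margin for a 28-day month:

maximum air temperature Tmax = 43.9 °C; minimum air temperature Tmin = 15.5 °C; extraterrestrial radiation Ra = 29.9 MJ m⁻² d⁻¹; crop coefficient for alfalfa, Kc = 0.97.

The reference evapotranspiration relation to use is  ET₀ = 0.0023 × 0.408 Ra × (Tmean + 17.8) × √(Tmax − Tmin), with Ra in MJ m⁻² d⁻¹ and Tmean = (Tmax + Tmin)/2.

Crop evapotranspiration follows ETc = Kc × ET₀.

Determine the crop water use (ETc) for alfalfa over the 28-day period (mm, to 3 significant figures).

Tmean = (43.9 + 15.5)/2 = 29.70 °C
0.408 Ra = 0.408 × 29.9 = 12.1992 mm/d equivalent
ET₀ = 0.0023 × 12.1992 × (29.70 + 17.8) × √28.4 = 0.0023 × 12.1992 × 47.50 × 5.3292 = 7.1026 mm/d
ETc = Kc × ET₀ = 0.97 × 7.1026 = 6.8895 mm/d
Over 28 days: 6.8895 × 28 = 192.906 mm

193 mm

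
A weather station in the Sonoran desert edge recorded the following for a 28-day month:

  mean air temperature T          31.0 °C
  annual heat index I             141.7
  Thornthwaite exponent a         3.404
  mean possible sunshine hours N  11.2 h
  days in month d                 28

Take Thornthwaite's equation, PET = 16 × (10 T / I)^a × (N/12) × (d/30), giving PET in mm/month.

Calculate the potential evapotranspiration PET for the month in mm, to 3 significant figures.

10T/I = 10 × 31.0 / 141.7 = 2.1877
(10T/I)^a = 2.1877^3.404 = 14.3654
Uncorrected PET = 16 × 14.3654 = 229.846 mm
Correction = (N/12)(d/30) = (11.2/12)(28/30) = 0.8711
PET = 229.846 × 0.8711 = 200.219 mm/month

200 mm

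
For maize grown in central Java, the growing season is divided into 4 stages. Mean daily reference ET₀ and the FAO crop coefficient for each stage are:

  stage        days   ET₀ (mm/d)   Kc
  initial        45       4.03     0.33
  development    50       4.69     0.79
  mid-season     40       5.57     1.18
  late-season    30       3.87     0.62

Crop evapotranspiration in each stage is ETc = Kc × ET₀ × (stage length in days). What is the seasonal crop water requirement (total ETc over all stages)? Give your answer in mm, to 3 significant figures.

initial: 0.33 × 4.03 × 45 = 59.85 mm
development: 0.79 × 4.69 × 50 = 185.26 mm
mid-season: 1.18 × 5.57 × 40 = 262.90 mm
late-season: 0.62 × 3.87 × 30 = 71.98 mm
Seasonal total = 579.99 mm

580 mm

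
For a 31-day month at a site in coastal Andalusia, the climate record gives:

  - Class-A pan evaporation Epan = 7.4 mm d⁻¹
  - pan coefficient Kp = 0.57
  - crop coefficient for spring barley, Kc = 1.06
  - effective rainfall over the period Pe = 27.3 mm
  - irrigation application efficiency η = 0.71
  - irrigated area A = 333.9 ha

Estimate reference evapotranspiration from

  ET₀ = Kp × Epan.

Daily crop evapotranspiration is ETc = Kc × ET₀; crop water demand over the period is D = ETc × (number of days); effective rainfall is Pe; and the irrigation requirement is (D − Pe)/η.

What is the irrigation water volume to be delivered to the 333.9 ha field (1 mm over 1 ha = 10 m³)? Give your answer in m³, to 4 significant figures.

523400 m³

ET₀ = 0.57 × 7.4 = 4.2180 mm/d
ETc = Kc × ET₀ = 1.06 × 4.2180 = 4.4711 mm/d
Crop demand D = ETc × 31 d = 4.4711 × 31 = 138.604 mm
D − Pe = 138.604 − 27.3 = 111.304 mm
Gross irrigation = 111.304 / 0.71 = 156.766 mm
Volume = 156.766 mm × 333.9 ha × 10 = 523441.7 m³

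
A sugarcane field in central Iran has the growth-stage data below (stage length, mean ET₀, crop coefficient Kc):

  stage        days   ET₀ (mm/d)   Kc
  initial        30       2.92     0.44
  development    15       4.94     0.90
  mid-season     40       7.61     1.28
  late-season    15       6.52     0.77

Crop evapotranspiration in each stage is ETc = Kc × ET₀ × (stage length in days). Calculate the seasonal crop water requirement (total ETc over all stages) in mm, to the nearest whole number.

570 mm

initial: 0.44 × 2.92 × 30 = 38.54 mm
development: 0.90 × 4.94 × 15 = 66.69 mm
mid-season: 1.28 × 7.61 × 40 = 389.63 mm
late-season: 0.77 × 6.52 × 15 = 75.31 mm
Seasonal total = 570.17 mm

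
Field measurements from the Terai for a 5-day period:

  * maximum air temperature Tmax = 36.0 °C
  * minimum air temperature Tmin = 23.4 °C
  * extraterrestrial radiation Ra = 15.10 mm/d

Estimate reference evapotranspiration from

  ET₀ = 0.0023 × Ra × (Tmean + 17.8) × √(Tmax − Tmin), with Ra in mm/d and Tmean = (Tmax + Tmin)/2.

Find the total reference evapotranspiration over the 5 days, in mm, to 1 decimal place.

29.3 mm

Tmean = (36.0 + 23.4)/2 = 29.70 °C
ET₀ = 0.0023 × 15.10 × (29.70 + 17.8) × √12.6 = 0.0023 × 15.10 × 47.50 × 3.5496 = 5.8557 mm/d
Over 5 days: 5.8557 × 5 = 29.279 mm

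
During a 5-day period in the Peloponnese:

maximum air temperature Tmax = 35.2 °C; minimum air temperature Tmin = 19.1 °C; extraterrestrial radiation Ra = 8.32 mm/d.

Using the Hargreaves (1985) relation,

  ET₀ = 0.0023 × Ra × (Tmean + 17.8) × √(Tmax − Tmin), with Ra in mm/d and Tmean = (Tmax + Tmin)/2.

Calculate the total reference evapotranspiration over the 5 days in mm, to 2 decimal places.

17.26 mm

Tmean = (35.2 + 19.1)/2 = 27.15 °C
ET₀ = 0.0023 × 8.32 × (27.15 + 17.8) × √16.1 = 0.0023 × 8.32 × 44.95 × 4.0125 = 3.4514 mm/d
Over 5 days: 3.4514 × 5 = 17.257 mm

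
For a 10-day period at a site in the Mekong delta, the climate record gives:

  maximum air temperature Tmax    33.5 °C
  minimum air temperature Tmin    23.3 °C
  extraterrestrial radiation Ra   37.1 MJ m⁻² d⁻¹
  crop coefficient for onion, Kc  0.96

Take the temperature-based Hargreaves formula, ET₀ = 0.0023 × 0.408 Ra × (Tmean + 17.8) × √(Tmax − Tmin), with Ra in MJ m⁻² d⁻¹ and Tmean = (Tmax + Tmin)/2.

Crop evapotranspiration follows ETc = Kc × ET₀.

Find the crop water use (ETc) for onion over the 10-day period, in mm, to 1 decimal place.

Tmean = (33.5 + 23.3)/2 = 28.40 °C
0.408 Ra = 0.408 × 37.1 = 15.1368 mm/d equivalent
ET₀ = 0.0023 × 15.1368 × (28.40 + 17.8) × √10.2 = 0.0023 × 15.1368 × 46.20 × 3.1937 = 5.1369 mm/d
ETc = Kc × ET₀ = 0.96 × 5.1369 = 4.9314 mm/d
Over 10 days: 4.9314 × 10 = 49.314 mm

49.3 mm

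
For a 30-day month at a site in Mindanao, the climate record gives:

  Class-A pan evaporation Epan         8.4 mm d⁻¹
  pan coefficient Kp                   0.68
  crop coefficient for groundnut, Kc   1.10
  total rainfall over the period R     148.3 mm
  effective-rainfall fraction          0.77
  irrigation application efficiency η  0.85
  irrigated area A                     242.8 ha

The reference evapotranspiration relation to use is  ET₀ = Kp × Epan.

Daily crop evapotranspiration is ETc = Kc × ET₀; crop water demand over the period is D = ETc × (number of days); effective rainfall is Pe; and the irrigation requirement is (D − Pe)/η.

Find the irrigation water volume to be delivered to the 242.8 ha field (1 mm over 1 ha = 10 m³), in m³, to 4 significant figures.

ET₀ = 0.68 × 8.4 = 5.7120 mm/d
ETc = Kc × ET₀ = 1.10 × 5.7120 = 6.2832 mm/d
Crop demand D = ETc × 30 d = 6.2832 × 30 = 188.496 mm
Pe = 0.77 × 148.3 = 114.191 mm
D − Pe = 188.496 − 114.191 = 74.305 mm
Gross irrigation = 74.305 / 0.85 = 87.418 mm
Volume = 87.418 mm × 242.8 ha × 10 = 212250.9 m³

212300 m³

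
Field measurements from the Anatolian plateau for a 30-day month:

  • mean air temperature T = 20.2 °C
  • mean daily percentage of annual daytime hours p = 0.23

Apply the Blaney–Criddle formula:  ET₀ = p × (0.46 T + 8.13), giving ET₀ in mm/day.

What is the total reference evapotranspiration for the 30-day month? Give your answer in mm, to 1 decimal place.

120.2 mm

ET₀ = 0.23 × (0.46 × 20.2 + 8.13) = 0.23 × 17.422 = 4.0071 mm/d
Monthly total = 4.0071 × 30 = 120.213 mm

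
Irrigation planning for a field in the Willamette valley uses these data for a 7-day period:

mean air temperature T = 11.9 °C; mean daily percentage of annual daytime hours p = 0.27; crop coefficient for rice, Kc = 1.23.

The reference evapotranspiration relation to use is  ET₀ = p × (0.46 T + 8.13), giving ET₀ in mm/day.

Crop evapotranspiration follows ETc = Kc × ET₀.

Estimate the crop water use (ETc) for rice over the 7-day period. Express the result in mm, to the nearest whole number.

32 mm

ET₀ = 0.27 × (0.46 × 11.9 + 8.13) = 0.27 × 13.604 = 3.6731 mm/d
ETc = Kc × ET₀ = 1.23 × 3.6731 = 4.5179 mm/d
Over 7 days: 4.5179 × 7 = 31.625 mm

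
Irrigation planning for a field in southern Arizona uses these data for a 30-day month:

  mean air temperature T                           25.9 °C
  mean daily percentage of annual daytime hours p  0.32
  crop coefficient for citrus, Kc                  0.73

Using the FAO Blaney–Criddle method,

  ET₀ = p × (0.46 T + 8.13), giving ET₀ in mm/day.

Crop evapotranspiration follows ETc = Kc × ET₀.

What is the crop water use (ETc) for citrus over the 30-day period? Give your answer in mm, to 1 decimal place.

140.5 mm

ET₀ = 0.32 × (0.46 × 25.9 + 8.13) = 0.32 × 20.044 = 6.4141 mm/d
ETc = Kc × ET₀ = 0.73 × 6.4141 = 4.6823 mm/d
Over 30 days: 4.6823 × 30 = 140.469 mm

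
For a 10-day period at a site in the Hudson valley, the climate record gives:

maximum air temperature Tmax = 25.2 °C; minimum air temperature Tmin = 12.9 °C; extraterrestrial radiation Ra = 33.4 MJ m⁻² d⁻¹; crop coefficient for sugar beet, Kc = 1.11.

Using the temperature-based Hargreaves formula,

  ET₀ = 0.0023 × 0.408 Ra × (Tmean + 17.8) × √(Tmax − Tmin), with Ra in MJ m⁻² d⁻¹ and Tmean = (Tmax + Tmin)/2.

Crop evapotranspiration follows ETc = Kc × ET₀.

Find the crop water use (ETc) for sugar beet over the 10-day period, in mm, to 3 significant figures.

Tmean = (25.2 + 12.9)/2 = 19.05 °C
0.408 Ra = 0.408 × 33.4 = 13.6272 mm/d equivalent
ET₀ = 0.0023 × 13.6272 × (19.05 + 17.8) × √12.3 = 0.0023 × 13.6272 × 36.85 × 3.5071 = 4.0506 mm/d
ETc = Kc × ET₀ = 1.11 × 4.0506 = 4.4962 mm/d
Over 10 days: 4.4962 × 10 = 44.962 mm

45.0 mm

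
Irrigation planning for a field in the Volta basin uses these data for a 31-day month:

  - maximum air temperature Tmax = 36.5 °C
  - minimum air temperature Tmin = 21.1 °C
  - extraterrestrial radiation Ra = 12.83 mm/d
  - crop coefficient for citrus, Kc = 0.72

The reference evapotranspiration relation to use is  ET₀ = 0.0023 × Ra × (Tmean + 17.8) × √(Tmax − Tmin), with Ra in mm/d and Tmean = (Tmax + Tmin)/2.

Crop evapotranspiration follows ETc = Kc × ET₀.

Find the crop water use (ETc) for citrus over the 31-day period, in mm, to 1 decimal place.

Tmean = (36.5 + 21.1)/2 = 28.80 °C
ET₀ = 0.0023 × 12.83 × (28.80 + 17.8) × √15.4 = 0.0023 × 12.83 × 46.60 × 3.9243 = 5.3964 mm/d
ETc = Kc × ET₀ = 0.72 × 5.3964 = 3.8854 mm/d
Over 31 days: 3.8854 × 31 = 120.447 mm

120.4 mm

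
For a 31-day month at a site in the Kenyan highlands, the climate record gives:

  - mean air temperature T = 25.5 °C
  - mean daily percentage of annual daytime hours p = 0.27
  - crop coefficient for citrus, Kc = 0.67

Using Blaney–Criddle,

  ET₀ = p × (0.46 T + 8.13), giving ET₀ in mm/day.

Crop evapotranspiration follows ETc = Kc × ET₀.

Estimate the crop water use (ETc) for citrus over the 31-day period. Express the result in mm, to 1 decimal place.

111.4 mm

ET₀ = 0.27 × (0.46 × 25.5 + 8.13) = 0.27 × 19.860 = 5.3622 mm/d
ETc = Kc × ET₀ = 0.67 × 5.3622 = 3.5927 mm/d
Over 31 days: 3.5927 × 31 = 111.374 mm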